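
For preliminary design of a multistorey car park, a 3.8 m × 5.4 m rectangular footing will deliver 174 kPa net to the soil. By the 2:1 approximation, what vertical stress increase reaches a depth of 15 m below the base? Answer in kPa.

By the 2:1 method the load spreads at 1 horizontal : 2 vertical, so at depth z the loaded area has grown by z in each plan dimension:
Δσ = qBL/((B+z)(L+z)) = 174×3.8×5.4/((3.8+15)(5.4+15)) = 9.3098 kPa

Δσ_z ≈ 9.31 kPa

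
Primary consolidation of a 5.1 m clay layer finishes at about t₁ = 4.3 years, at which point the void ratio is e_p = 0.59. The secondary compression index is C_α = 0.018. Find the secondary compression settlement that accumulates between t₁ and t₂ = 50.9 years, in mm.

S_s ≈ 62 mm

Secondary compression: S_s = C_α·H/(1+e_p)·log₁₀(t₂/t₁)
S_s = 0.018×5.1/(1+0.59)×log₁₀(50.9/4.3)
    = 0.05774 × 1.073 = 0.06196 m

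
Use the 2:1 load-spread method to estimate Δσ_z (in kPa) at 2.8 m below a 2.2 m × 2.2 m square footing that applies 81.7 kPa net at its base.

By the 2:1 method the load spreads at 1 horizontal : 2 vertical, so at depth z the loaded area has grown by z in each plan dimension:
Δσ = qBL/((B+z)(L+z)) = 81.7×2.2×2.2/((2.2+2.8)(2.2+2.8)) = 15.817 kPa

Δσ_z ≈ 15.8 kPa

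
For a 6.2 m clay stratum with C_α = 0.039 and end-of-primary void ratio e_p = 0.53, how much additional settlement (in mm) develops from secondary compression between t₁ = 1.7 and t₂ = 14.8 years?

Secondary compression: S_s = C_α·H/(1+e_p)·log₁₀(t₂/t₁)
S_s = 0.039×6.2/(1+0.53)×log₁₀(14.8/1.7)
    = 0.158 × 0.9398 = 0.1485 m

S_s ≈ 149 mm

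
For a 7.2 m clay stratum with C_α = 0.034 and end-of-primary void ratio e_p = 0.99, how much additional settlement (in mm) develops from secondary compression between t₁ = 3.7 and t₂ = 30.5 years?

Secondary compression: S_s = C_α·H/(1+e_p)·log₁₀(t₂/t₁)
S_s = 0.034×7.2/(1+0.99)×log₁₀(30.5/3.7)
    = 0.123 × 0.9161 = 0.1127 m

S_s ≈ 113 mm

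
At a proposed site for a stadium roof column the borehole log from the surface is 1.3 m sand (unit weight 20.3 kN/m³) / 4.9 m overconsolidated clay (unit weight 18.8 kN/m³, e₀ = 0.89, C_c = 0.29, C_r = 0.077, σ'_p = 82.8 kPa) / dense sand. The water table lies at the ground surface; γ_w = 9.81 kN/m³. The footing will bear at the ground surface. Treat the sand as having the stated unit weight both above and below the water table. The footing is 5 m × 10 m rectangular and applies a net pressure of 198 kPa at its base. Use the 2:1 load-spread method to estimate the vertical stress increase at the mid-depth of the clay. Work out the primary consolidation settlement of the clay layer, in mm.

Mid-depth of clay below the ground surface: z = 1.3 + 4.9/2 = 3.75 m.
Total vertical stress at mid-clay: σ_v = 20.3×1.3 + 18.8×2.45 = 72.45 kPa.
Pore pressure: u = 9.81×(3.75 − 0) = 36.788 kPa.
Initial effective stress: σ'_0 = σ_v − u = 72.45 − 36.788 = 35.662 kPa.
Stress increase at mid-clay by the 2:1 spreading method:
Δσ = qBL/((B+z)(L+z)) = 198×5×10/((5+3.75)(10+3.75)) = 82.286 kPa
Final effective stress: σ'_f = 35.662 + 82.286 = 117.95 kPa.
σ'_f = 117.95 > σ'_p = 82.8 kPa, so the stress path crosses the preconsolidation pressure — recompression up to σ'_p, then virgin compression beyond:
S_c = H/(1+e₀)·[C_r·log₁₀(σ'_p/σ'_0) + C_c·log₁₀(σ'_f/σ'_p)]
    = 4.9/1.89 × [0.077×log₁₀(82.8/35.662) + 0.29×log₁₀(117.95/82.8)]
    = 2.5926 × [0.028168 + 0.044564] = 0.1886 m

S_c ≈ 189 mm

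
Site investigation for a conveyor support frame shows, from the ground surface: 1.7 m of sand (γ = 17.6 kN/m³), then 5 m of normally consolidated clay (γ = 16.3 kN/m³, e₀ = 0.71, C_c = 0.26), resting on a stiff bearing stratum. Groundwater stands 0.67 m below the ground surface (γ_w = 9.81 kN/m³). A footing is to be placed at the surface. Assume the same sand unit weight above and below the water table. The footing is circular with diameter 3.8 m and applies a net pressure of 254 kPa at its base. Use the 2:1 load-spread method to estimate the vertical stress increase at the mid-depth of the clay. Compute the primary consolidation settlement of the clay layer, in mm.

S_c ≈ 314 mm

Mid-depth of clay below the ground surface: z = 1.7 + 5/2 = 4.2 m.
Total vertical stress at mid-clay: σ_v = 17.6×1.7 + 16.3×2.5 = 70.67 kPa.
Pore pressure: u = 9.81×(4.2 − 0.67) = 34.629 kPa.
Initial effective stress: σ'_0 = σ_v − u = 70.67 − 34.629 = 36.041 kPa.
Stress increase at mid-clay by the 2:1 spreading method:
Δσ ≈ qD²/(D+z)² = 254×3.8²/(3.8+4.2)² = 57.309 kPa
Final effective stress: σ'_f = σ'_0 + Δσ = 36.041 + 57.309 = 93.35 kPa.
Normally consolidated clay, so the full stress increment lies on the virgin compression line:
S_c = C_c·H/(1+e₀)·log₁₀(σ'_f/σ'_0) = 0.26×5/(1+0.71)×log₁₀(93.35/36.041)
    = 0.76023 × 0.41332 = 0.3142 m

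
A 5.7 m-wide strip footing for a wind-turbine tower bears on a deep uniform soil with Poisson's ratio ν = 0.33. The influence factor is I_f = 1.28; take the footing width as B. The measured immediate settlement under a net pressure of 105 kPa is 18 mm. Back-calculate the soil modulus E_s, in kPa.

S_e = q·B·(1−ν²)/E_s · I_f  ⇒  E_s = q·B·(1−ν²)·I_f / S_e.
E_s = 105 × 5.7 × 0.8911 × 1.28 / 0.018 = 37930 kPa

E_s ≈ 37900 kPa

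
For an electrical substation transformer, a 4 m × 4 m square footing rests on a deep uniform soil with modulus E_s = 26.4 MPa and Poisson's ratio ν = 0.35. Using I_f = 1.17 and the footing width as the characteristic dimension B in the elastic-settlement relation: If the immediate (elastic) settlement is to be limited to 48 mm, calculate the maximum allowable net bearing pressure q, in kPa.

E_s = 26.4 MPa = 26400 kPa.
S_e = q·B·(1−ν²)/E_s · I_f  ⇒  q = S_e·E_s / (B·(1−ν²)·I_f).
q = 0.048 × 26400 / (4 × 0.8775 × 1.17) = 308.6 kPa

q ≈ 309 kPa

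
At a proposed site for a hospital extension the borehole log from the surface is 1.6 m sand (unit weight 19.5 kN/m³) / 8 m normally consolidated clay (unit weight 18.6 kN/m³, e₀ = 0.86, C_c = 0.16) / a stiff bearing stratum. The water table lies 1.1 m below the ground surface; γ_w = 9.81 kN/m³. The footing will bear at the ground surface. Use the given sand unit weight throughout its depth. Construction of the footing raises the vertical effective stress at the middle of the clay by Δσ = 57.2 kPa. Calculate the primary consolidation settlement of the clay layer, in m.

S_c ≈ 0.197 m

Mid-depth of clay below the ground surface: z = 1.6 + 8/2 = 5.6 m.
Total vertical stress at mid-clay: σ_v = 19.5×1.6 + 18.6×4 = 105.6 kPa.
Pore pressure: u = 9.81×(5.6 − 1.1) = 44.145 kPa.
Initial effective stress: σ'_0 = σ_v − u = 105.6 − 44.145 = 61.455 kPa.
Final effective stress: σ'_f = σ'_0 + Δσ = 61.455 + 57.2 = 118.66 kPa.
Normally consolidated clay, so the full stress increment lies on the virgin compression line:
S_c = C_c·H/(1+e₀)·log₁₀(σ'_f/σ'_0) = 0.16×8/(1+0.86)×log₁₀(118.66/61.455)
    = 0.68817 × 0.28575 = 0.1966 m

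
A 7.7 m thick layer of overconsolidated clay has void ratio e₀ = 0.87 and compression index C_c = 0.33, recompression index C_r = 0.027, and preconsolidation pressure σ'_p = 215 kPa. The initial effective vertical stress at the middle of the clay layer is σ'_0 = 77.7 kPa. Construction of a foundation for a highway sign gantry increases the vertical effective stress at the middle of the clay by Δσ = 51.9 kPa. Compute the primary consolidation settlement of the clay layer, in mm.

Final effective stress: σ'_f = 77.7 + 51.9 = 129.6 kPa.
σ'_f = 129.6 ≤ σ'_p = 215 kPa, so the clay remains overconsolidated and only the recompression index applies:
S_c = C_r·H/(1+e₀)·log₁₀(σ'_f/σ'_0) = 0.027×7.7/1.87×log₁₀(129.6/77.7)
    = 0.11118 × 0.22218 = 0.0247 m

S_c ≈ 24.7 mm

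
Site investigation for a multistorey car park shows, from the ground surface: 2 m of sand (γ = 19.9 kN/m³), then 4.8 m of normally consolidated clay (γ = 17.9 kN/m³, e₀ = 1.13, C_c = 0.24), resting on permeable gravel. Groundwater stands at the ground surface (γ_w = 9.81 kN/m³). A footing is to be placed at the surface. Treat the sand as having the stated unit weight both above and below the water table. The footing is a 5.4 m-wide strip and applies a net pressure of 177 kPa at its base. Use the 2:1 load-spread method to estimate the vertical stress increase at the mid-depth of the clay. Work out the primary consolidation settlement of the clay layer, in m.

S_c ≈ 0.292 m

Mid-depth of clay below the ground surface: z = 2 + 4.8/2 = 4.4 m.
Total vertical stress at mid-clay: σ_v = 19.9×2 + 17.9×2.4 = 82.76 kPa.
Pore pressure: u = 9.81×(4.4 − 0) = 43.164 kPa.
Initial effective stress: σ'_0 = σ_v − u = 82.76 − 43.164 = 39.596 kPa.
Stress increase at mid-clay by the 2:1 spreading method:
Δσ = qB/(B+z) = 177×5.4/(5.4+4.4) = 97.531 kPa
Final effective stress: σ'_f = σ'_0 + Δσ = 39.596 + 97.531 = 137.13 kPa.
Normally consolidated clay, so the full stress increment lies on the virgin compression line:
S_c = C_c·H/(1+e₀)·log₁₀(σ'_f/σ'_0) = 0.24×4.8/(1+1.13)×log₁₀(137.13/39.596)
    = 0.54085 × 0.53948 = 0.2918 m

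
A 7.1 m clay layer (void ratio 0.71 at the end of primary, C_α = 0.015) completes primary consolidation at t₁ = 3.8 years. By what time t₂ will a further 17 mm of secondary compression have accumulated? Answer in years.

t₂ ≈ 7.12 years

S_s = C_α·H/(1+e_p)·log₁₀(t₂/t₁) ⇒ log₁₀(t₂/t₁) = S_s·(1+e_p)/(C_α·H).
log₁₀(t₂/t₁) = 0.017 × (1+0.71) / (0.015×7.1) = 0.273
t₂ = t₁ × 10^0.273 = 3.8 × 1.875 = 7.124 years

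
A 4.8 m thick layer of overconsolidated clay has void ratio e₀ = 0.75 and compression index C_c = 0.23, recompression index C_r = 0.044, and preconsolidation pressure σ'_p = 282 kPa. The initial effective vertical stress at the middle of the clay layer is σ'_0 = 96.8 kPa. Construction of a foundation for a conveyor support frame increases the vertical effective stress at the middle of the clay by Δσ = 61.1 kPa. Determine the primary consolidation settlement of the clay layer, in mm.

S_c ≈ 25.6 mm

Final effective stress: σ'_f = 96.8 + 61.1 = 157.9 kPa.
σ'_f = 157.9 ≤ σ'_p = 282 kPa, so the clay remains overconsolidated and only the recompression index applies:
S_c = C_r·H/(1+e₀)·log₁₀(σ'_f/σ'_0) = 0.044×4.8/1.75×log₁₀(157.9/96.8)
    = 0.12069 × 0.21251 = 0.02565 m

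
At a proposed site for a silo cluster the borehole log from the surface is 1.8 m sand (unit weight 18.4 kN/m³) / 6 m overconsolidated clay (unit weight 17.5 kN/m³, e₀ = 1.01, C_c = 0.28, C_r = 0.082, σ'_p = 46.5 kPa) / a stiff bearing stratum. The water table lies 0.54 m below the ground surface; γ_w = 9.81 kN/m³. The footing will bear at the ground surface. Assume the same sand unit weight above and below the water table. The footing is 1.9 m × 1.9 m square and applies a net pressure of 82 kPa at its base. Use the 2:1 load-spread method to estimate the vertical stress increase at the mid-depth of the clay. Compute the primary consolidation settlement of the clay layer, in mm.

Mid-depth of clay below the ground surface: z = 1.8 + 6/2 = 4.8 m.
Total vertical stress at mid-clay: σ_v = 18.4×1.8 + 17.5×3 = 85.62 kPa.
Pore pressure: u = 9.81×(4.8 − 0.54) = 41.791 kPa.
Initial effective stress: σ'_0 = σ_v − u = 85.62 − 41.791 = 43.829 kPa.
Stress increase at mid-clay by the 2:1 spreading method:
Δσ = qBL/((B+z)(L+z)) = 82×1.9×1.9/((1.9+4.8)(1.9+4.8)) = 6.5943 kPa
Final effective stress: σ'_f = 43.829 + 6.5943 = 50.423 kPa.
σ'_f = 50.423 > σ'_p = 46.5 kPa, so the stress path crosses the preconsolidation pressure — recompression up to σ'_p, then virgin compression beyond:
S_c = H/(1+e₀)·[C_r·log₁₀(σ'_p/σ'_0) + C_c·log₁₀(σ'_f/σ'_p)]
    = 6/2.01 × [0.082×log₁₀(46.5/43.829) + 0.28×log₁₀(50.423/46.5)]
    = 2.9851 × [0.0021067 + 0.0098492] = 0.03569 m

S_c ≈ 35.7 mm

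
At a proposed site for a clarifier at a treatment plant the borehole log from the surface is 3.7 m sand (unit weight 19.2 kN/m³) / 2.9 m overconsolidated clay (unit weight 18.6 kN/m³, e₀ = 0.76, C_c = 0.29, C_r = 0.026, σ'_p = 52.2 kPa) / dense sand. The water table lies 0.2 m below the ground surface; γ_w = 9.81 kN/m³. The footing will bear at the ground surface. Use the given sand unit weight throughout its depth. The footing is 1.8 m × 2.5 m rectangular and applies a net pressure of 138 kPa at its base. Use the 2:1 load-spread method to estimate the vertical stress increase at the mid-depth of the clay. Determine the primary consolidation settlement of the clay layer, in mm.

Mid-depth of clay below the ground surface: z = 3.7 + 2.9/2 = 5.15 m.
Total vertical stress at mid-clay: σ_v = 19.2×3.7 + 18.6×1.45 = 98.01 kPa.
Pore pressure: u = 9.81×(5.15 − 0.2) = 48.56 kPa.
Initial effective stress: σ'_0 = σ_v − u = 98.01 − 48.56 = 49.45 kPa.
Stress increase at mid-clay by the 2:1 spreading method:
Δσ = qBL/((B+z)(L+z)) = 138×1.8×2.5/((1.8+5.15)(2.5+5.15)) = 11.68 kPa
Final effective stress: σ'_f = 49.45 + 11.68 = 61.13 kPa.
σ'_f = 61.13 > σ'_p = 52.2 kPa, so the stress path crosses the preconsolidation pressure — recompression up to σ'_p, then virgin compression beyond:
S_c = H/(1+e₀)·[C_r·log₁₀(σ'_p/σ'_0) + C_c·log₁₀(σ'_f/σ'_p)]
    = 2.9/1.76 × [0.026×log₁₀(52.2/49.45) + 0.29×log₁₀(61.13/52.2)]
    = 1.6477 × [0.00061111 + 0.019889] = 0.03378 m

S_c ≈ 33.8 mm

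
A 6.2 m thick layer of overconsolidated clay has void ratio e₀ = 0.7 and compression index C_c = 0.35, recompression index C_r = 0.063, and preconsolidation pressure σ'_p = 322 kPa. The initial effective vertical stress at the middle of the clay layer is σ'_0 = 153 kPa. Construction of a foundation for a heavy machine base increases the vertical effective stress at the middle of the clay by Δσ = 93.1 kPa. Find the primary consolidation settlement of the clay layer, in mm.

Final effective stress: σ'_f = 153 + 93.1 = 246.1 kPa.
σ'_f = 246.1 ≤ σ'_p = 322 kPa, so the clay remains overconsolidated and only the recompression index applies:
S_c = C_r·H/(1+e₀)·log₁₀(σ'_f/σ'_0) = 0.063×6.2/1.7×log₁₀(246.1/153)
    = 0.22977 × 0.20642 = 0.04743 m

S_c ≈ 47.4 mm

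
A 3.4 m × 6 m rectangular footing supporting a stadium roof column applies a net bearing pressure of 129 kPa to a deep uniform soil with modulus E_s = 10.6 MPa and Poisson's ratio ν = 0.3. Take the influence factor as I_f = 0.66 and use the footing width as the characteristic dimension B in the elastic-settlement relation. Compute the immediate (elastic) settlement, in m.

S_e ≈ 0.0249 m

Immediate (elastic) settlement: S_e = q·B·(1−ν²)/E_s · I_f.
E_s = 10.6 MPa = 10600 kPa.
S_e = 129 × 3.4 × (1 − 0.3²) / 10600 × 0.66
    = 129 × 3.4 × 0.91 / 10600 × 0.66
    = 0.02485 m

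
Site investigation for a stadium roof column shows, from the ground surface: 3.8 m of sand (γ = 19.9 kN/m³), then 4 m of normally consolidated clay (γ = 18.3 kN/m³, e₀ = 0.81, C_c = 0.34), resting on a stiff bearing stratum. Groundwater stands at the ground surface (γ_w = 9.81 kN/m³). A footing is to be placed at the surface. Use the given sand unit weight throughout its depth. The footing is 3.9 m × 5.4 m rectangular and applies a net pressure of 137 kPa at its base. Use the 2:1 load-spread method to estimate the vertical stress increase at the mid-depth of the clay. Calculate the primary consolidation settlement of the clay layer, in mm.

S_c ≈ 128 mm

Mid-depth of clay below the ground surface: z = 3.8 + 4/2 = 5.8 m.
Total vertical stress at mid-clay: σ_v = 19.9×3.8 + 18.3×2 = 112.22 kPa.
Pore pressure: u = 9.81×(5.8 − 0) = 56.898 kPa.
Initial effective stress: σ'_0 = σ_v − u = 112.22 − 56.898 = 55.322 kPa.
Stress increase at mid-clay by the 2:1 spreading method:
Δσ = qBL/((B+z)(L+z)) = 137×3.9×5.4/((3.9+5.8)(5.4+5.8)) = 26.558 kPa
Final effective stress: σ'_f = σ'_0 + Δσ = 55.322 + 26.558 = 81.88 kPa.
Normally consolidated clay, so the full stress increment lies on the virgin compression line:
S_c = C_c·H/(1+e₀)·log₁₀(σ'_f/σ'_0) = 0.34×4/(1+0.81)×log₁₀(81.88/55.322)
    = 0.75138 × 0.17028 = 0.1279 m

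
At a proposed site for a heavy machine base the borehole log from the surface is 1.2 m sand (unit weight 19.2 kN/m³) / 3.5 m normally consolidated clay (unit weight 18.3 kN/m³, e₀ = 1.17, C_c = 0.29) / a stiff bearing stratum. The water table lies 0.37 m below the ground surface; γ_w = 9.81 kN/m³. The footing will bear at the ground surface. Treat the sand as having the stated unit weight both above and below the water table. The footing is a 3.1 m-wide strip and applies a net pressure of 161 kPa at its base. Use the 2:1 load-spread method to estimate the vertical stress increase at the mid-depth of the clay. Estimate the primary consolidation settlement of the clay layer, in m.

S_c ≈ 0.27 m

Mid-depth of clay below the ground surface: z = 1.2 + 3.5/2 = 2.95 m.
Total vertical stress at mid-clay: σ_v = 19.2×1.2 + 18.3×1.75 = 55.065 kPa.
Pore pressure: u = 9.81×(2.95 − 0.37) = 25.31 kPa.
Initial effective stress: σ'_0 = σ_v − u = 55.065 − 25.31 = 29.755 kPa.
Stress increase at mid-clay by the 2:1 spreading method:
Δσ = qB/(B+z) = 161×3.1/(3.1+2.95) = 82.496 kPa
Final effective stress: σ'_f = σ'_0 + Δσ = 29.755 + 82.496 = 112.25 kPa.
Normally consolidated clay, so the full stress increment lies on the virgin compression line:
S_c = C_c·H/(1+e₀)·log₁₀(σ'_f/σ'_0) = 0.29×3.5/(1+1.17)×log₁₀(112.25/29.755)
    = 0.46774 × 0.57663 = 0.2697 m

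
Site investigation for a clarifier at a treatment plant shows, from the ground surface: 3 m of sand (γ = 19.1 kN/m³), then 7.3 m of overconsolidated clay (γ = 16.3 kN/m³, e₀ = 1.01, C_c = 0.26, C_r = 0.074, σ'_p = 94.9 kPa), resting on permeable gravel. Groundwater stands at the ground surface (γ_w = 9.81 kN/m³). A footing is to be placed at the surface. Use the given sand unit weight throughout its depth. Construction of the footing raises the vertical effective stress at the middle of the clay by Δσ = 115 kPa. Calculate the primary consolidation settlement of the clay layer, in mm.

Mid-depth of clay below the ground surface: z = 3 + 7.3/2 = 6.65 m.
Total vertical stress at mid-clay: σ_v = 19.1×3 + 16.3×3.65 = 116.8 kPa.
Pore pressure: u = 9.81×(6.65 − 0) = 65.237 kPa.
Initial effective stress: σ'_0 = σ_v − u = 116.8 − 65.237 = 51.563 kPa.
Final effective stress: σ'_f = 51.563 + 115 = 166.56 kPa.
σ'_f = 166.56 > σ'_p = 94.9 kPa, so the stress path crosses the preconsolidation pressure — recompression up to σ'_p, then virgin compression beyond:
S_c = H/(1+e₀)·[C_r·log₁₀(σ'_p/σ'_0) + C_c·log₁₀(σ'_f/σ'_p)]
    = 7.3/2.01 × [0.074×log₁₀(94.9/51.563) + 0.26×log₁₀(166.56/94.9)]
    = 3.6318 × [0.019605 + 0.063519] = 0.3019 m

S_c ≈ 302 mm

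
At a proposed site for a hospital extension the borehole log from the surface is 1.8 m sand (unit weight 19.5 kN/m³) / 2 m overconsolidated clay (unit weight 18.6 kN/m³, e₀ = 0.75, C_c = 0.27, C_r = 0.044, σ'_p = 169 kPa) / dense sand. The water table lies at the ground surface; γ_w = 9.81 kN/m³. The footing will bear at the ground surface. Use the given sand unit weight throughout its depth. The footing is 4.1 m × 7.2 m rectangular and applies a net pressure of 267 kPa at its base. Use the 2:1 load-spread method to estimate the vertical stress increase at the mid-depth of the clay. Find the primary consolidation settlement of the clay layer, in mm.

Mid-depth of clay below the ground surface: z = 1.8 + 2/2 = 2.8 m.
Total vertical stress at mid-clay: σ_v = 19.5×1.8 + 18.6×1 = 53.7 kPa.
Pore pressure: u = 9.81×(2.8 − 0) = 27.468 kPa.
Initial effective stress: σ'_0 = σ_v − u = 53.7 − 27.468 = 26.232 kPa.
Stress increase at mid-clay by the 2:1 spreading method:
Δσ = qBL/((B+z)(L+z)) = 267×4.1×7.2/((4.1+2.8)(7.2+2.8)) = 114.23 kPa
Final effective stress: σ'_f = 26.232 + 114.23 = 140.46 kPa.
σ'_f = 140.46 ≤ σ'_p = 169 kPa, so the clay remains overconsolidated and only the recompression index applies:
S_c = C_r·H/(1+e₀)·log₁₀(σ'_f/σ'_0) = 0.044×2/1.75×log₁₀(140.46/26.232)
    = 0.050288 × 0.72872 = 0.03665 m

S_c ≈ 36.6 mm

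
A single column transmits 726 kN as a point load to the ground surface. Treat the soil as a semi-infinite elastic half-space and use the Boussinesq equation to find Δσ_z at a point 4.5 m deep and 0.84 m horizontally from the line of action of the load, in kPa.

Boussinesq vertical stress below a point load on an elastic half-space:
Δσ_z = 3P/(2πz²) · [1 + (r/z)²]^(−5/2)
r/z = 0.84/4.5 = 0.18667; [1+(r/z)²]^(−5/2) = 0.91794.
Δσ_z = 3×726/(2π×4.5²) × 0.91794 = 17.118 × 0.91794 = 15.71 kPa

Δσ_z ≈ 15.7 kPa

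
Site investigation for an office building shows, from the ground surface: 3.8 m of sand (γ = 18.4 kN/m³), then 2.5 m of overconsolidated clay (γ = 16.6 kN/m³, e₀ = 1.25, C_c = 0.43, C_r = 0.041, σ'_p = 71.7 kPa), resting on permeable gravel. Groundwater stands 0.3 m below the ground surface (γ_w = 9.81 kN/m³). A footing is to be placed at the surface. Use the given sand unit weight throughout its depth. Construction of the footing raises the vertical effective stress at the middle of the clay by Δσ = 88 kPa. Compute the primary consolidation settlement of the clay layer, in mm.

Mid-depth of clay below the ground surface: z = 3.8 + 2.5/2 = 5.05 m.
Total vertical stress at mid-clay: σ_v = 18.4×3.8 + 16.6×1.25 = 90.67 kPa.
Pore pressure: u = 9.81×(5.05 − 0.3) = 46.598 kPa.
Initial effective stress: σ'_0 = σ_v − u = 90.67 − 46.598 = 44.072 kPa.
Final effective stress: σ'_f = 44.072 + 88 = 132.07 kPa.
σ'_f = 132.07 > σ'_p = 71.7 kPa, so the stress path crosses the preconsolidation pressure — recompression up to σ'_p, then virgin compression beyond:
S_c = H/(1+e₀)·[C_r·log₁₀(σ'_p/σ'_0) + C_c·log₁₀(σ'_f/σ'_p)]
    = 2.5/2.25 × [0.041×log₁₀(71.7/44.072) + 0.43×log₁₀(132.07/71.7)]
    = 1.1111 × [0.0086656 + 0.11407] = 0.1364 m

S_c ≈ 136 mm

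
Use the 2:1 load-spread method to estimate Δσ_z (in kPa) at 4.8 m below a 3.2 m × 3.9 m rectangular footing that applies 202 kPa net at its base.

By the 2:1 method the load spreads at 1 horizontal : 2 vertical, so at depth z the loaded area has grown by z in each plan dimension:
Δσ = qBL/((B+z)(L+z)) = 202×3.2×3.9/((3.2+4.8)(3.9+4.8)) = 36.221 kPa

Δσ_z ≈ 36.2 kPa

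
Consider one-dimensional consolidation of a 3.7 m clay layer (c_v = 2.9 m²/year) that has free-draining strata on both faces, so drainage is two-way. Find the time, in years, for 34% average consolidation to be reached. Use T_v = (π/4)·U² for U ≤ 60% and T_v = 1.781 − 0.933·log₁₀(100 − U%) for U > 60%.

Drainage path length: H_d = H/2 = 1.85 m (double drainage).
U ≤ 60%: T_v = (π/4)·U² = (π/4)×0.34² = 0.090792.
t = T_v·H_d²/c_v = 0.090792×1.85²/2.9 = 0.1072 years.

t ≈ 0.107 years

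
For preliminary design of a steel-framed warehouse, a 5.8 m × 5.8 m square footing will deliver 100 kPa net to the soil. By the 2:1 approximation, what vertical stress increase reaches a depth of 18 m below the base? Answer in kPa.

Δσ_z ≈ 5.94 kPa

By the 2:1 method the load spreads at 1 horizontal : 2 vertical, so at depth z the loaded area has grown by z in each plan dimension:
Δσ = qBL/((B+z)(L+z)) = 100×5.8×5.8/((5.8+18)(5.8+18)) = 5.9388 kPa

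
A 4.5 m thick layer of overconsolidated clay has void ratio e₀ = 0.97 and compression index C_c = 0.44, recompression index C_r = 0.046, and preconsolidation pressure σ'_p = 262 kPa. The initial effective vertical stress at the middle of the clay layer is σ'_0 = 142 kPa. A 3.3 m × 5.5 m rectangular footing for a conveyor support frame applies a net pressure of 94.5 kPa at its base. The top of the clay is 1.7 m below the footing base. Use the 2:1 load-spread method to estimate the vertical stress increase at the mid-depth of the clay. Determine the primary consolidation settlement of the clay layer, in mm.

Mid-depth of clay below the footing base: z = 1.7 + 4.5/2 = 3.95 m.
Stress increase at mid-clay by the 2:1 spreading method:
Δσ = qBL/((B+z)(L+z)) = 94.5×3.3×5.5/((3.3+3.95)(5.5+3.95)) = 25.034 kPa
Final effective stress: σ'_f = 142 + 25.034 = 167.03 kPa.
σ'_f = 167.03 ≤ σ'_p = 262 kPa, so the clay remains overconsolidated and only the recompression index applies:
S_c = C_r·H/(1+e₀)·log₁₀(σ'_f/σ'_0) = 0.046×4.5/1.97×log₁₀(167.03/142)
    = 0.10508 × 0.070506 = 0.007409 m

S_c ≈ 7.41 mm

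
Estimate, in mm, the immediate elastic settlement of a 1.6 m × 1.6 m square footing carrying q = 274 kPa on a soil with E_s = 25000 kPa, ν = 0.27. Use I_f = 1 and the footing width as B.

Immediate (elastic) settlement: S_e = q·B·(1−ν²)/E_s · I_f.
S_e = 274 × 1.6 × (1 − 0.27²) / 25000 × 1
    = 274 × 1.6 × 0.9271 / 25000 × 1
    = 0.01626 m = 16.26 mm

S_e ≈ 16.3 mm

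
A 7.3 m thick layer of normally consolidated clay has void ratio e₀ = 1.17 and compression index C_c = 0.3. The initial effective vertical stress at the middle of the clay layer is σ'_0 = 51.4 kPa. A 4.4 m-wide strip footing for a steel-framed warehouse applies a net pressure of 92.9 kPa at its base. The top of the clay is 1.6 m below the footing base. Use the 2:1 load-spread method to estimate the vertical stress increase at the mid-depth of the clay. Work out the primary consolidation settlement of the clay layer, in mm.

Mid-depth of clay below the footing base: z = 1.6 + 7.3/2 = 5.25 m.
Stress increase at mid-clay by the 2:1 spreading method:
Δσ = qB/(B+z) = 92.9×4.4/(4.4+5.25) = 42.359 kPa
Final effective stress: σ'_f = σ'_0 + Δσ = 51.4 + 42.359 = 93.759 kPa.
Normally consolidated clay, so the full stress increment lies on the virgin compression line:
S_c = C_c·H/(1+e₀)·log₁₀(σ'_f/σ'_0) = 0.3×7.3/(1+1.17)×log₁₀(93.759/51.4)
    = 1.0092 × 0.26105 = 0.2635 m

S_c ≈ 263 mm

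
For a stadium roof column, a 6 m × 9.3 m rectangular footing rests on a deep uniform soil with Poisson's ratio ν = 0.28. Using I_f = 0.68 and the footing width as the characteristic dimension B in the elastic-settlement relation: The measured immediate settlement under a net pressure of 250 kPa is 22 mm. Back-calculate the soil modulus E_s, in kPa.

E_s ≈ 42700 kPa

S_e = q·B·(1−ν²)/E_s · I_f  ⇒  E_s = q·B·(1−ν²)·I_f / S_e.
E_s = 250 × 6 × 0.9216 × 0.68 / 0.022 = 42730 kPa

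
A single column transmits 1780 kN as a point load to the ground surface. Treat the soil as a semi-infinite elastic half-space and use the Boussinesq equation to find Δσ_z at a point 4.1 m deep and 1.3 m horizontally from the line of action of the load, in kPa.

Boussinesq vertical stress below a point load on an elastic half-space:
Δσ_z = 3P/(2πz²) · [1 + (r/z)²]^(−5/2)
r/z = 1.3/4.1 = 0.31707; [1+(r/z)²]^(−5/2) = 0.78703.
Δσ_z = 3×1780/(2π×4.1²) × 0.78703 = 50.558 × 0.78703 = 39.79 kPa

Δσ_z ≈ 39.8 kPa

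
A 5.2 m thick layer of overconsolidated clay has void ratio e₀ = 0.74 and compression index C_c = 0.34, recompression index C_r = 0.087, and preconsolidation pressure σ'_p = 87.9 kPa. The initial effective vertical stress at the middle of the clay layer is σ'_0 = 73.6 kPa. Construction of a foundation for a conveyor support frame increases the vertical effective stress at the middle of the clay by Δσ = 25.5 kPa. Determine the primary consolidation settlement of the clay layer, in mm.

S_c ≈ 73 mm

Final effective stress: σ'_f = 73.6 + 25.5 = 99.1 kPa.
σ'_f = 99.1 > σ'_p = 87.9 kPa, so the stress path crosses the preconsolidation pressure — recompression up to σ'_p, then virgin compression beyond:
S_c = H/(1+e₀)·[C_r·log₁₀(σ'_p/σ'_0) + C_c·log₁₀(σ'_f/σ'_p)]
    = 5.2/1.74 × [0.087×log₁₀(87.9/73.6) + 0.34×log₁₀(99.1/87.9)]
    = 2.9885 × [0.0067087 + 0.017709] = 0.07297 m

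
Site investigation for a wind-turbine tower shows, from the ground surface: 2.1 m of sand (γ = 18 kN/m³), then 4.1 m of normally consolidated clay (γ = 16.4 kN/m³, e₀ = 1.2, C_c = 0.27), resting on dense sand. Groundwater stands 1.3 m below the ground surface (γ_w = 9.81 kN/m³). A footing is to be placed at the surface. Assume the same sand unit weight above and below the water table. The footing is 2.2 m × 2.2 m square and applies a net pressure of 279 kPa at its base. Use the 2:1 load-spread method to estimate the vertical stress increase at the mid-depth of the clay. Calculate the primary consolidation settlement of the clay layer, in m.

S_c ≈ 0.125 m

Mid-depth of clay below the ground surface: z = 2.1 + 4.1/2 = 4.15 m.
Total vertical stress at mid-clay: σ_v = 18×2.1 + 16.4×2.05 = 71.42 kPa.
Pore pressure: u = 9.81×(4.15 − 1.3) = 27.959 kPa.
Initial effective stress: σ'_0 = σ_v − u = 71.42 − 27.959 = 43.461 kPa.
Stress increase at mid-clay by the 2:1 spreading method:
Δσ = qBL/((B+z)(L+z)) = 279×2.2×2.2/((2.2+4.15)(2.2+4.15)) = 33.489 kPa
Final effective stress: σ'_f = σ'_0 + Δσ = 43.461 + 33.489 = 76.95 kPa.
Normally consolidated clay, so the full stress increment lies on the virgin compression line:
S_c = C_c·H/(1+e₀)·log₁₀(σ'_f/σ'_0) = 0.27×4.1/(1+1.2)×log₁₀(76.95/43.461)
    = 0.50318 × 0.24811 = 0.1248 m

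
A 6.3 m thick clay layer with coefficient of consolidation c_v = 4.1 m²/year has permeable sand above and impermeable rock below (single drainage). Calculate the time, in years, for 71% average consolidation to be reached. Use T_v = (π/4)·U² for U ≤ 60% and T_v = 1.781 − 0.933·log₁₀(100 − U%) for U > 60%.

t ≈ 4.03 years

Drainage path length: H_d = H = 6.3 m (single drainage).
U > 60%: T_v = 1.781 − 0.933·log₁₀(100 − 71) = 0.41658.
t = T_v·H_d²/c_v = 0.41658×6.3²/4.1 = 4.033 years.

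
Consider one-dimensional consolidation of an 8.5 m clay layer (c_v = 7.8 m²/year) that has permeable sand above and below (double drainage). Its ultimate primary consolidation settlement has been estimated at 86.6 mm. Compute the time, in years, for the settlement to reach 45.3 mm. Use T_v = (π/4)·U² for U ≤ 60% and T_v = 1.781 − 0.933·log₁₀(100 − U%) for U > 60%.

t ≈ 0.498 years

Drainage path length: H_d = H/2 = 4.25 m (double drainage).
U = S(t)/S_ult = 45.3/86.6 = 0.5231.
U ≤ 60%: T_v = (π/4)·U² = (π/4)×0.52309² = 0.21491.
t = T_v·H_d²/c_v = 0.21491×4.25²/7.8 = 0.4977 years.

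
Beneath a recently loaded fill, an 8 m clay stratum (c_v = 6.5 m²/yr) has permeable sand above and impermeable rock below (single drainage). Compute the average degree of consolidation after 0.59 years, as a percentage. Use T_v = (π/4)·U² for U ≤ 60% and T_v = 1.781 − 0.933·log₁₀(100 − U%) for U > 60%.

U ≈ 27.6 %

Drainage path length: H_d = H = 8 m (single drainage).
T_v = c_v·t/H_d² = 6.5×0.59/8² = 0.059922.
T_v = 0.059922 corresponds to the U ≤ 60% branch:
U = √(4T_v/π) = 0.2762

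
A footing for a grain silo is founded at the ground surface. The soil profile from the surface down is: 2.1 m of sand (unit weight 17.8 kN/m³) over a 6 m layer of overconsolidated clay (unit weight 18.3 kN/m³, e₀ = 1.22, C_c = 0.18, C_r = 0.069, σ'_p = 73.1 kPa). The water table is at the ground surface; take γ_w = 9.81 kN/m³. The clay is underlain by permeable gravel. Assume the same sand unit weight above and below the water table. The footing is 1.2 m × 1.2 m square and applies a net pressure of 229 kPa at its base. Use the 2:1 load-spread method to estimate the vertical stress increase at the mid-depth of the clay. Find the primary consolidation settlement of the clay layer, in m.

Mid-depth of clay below the ground surface: z = 2.1 + 6/2 = 5.1 m.
Total vertical stress at mid-clay: σ_v = 17.8×2.1 + 18.3×3 = 92.28 kPa.
Pore pressure: u = 9.81×(5.1 − 0) = 50.031 kPa.
Initial effective stress: σ'_0 = σ_v − u = 92.28 − 50.031 = 42.249 kPa.
Stress increase at mid-clay by the 2:1 spreading method:
Δσ = qBL/((B+z)(L+z)) = 229×1.2×1.2/((1.2+5.1)(1.2+5.1)) = 8.3084 kPa
Final effective stress: σ'_f = 42.249 + 8.3084 = 50.557 kPa.
σ'_f = 50.557 ≤ σ'_p = 73.1 kPa, so the clay remains overconsolidated and only the recompression index applies:
S_c = C_r·H/(1+e₀)·log₁₀(σ'_f/σ'_0) = 0.069×6/2.22×log₁₀(50.557/42.249)
    = 0.18649 × 0.077965 = 0.01454 m

S_c ≈ 0.0145 m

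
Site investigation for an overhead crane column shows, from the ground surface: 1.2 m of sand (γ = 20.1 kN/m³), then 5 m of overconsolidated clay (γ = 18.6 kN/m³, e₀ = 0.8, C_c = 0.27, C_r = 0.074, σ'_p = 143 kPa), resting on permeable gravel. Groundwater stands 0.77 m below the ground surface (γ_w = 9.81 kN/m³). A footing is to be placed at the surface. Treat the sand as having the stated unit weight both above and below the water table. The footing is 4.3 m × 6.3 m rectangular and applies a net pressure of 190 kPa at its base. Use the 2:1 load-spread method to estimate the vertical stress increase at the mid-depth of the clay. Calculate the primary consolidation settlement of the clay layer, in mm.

Mid-depth of clay below the ground surface: z = 1.2 + 5/2 = 3.7 m.
Total vertical stress at mid-clay: σ_v = 20.1×1.2 + 18.6×2.5 = 70.62 kPa.
Pore pressure: u = 9.81×(3.7 − 0.77) = 28.743 kPa.
Initial effective stress: σ'_0 = σ_v − u = 70.62 − 28.743 = 41.877 kPa.
Stress increase at mid-clay by the 2:1 spreading method:
Δσ = qBL/((B+z)(L+z)) = 190×4.3×6.3/((4.3+3.7)(6.3+3.7)) = 64.339 kPa
Final effective stress: σ'_f = 41.877 + 64.339 = 106.22 kPa.
σ'_f = 106.22 ≤ σ'_p = 143 kPa, so the clay remains overconsolidated and only the recompression index applies:
S_c = C_r·H/(1+e₀)·log₁₀(σ'_f/σ'_0) = 0.074×5/1.8×log₁₀(106.22/41.877)
    = 0.20556 × 0.40423 = 0.08309 m

S_c ≈ 83.1 mm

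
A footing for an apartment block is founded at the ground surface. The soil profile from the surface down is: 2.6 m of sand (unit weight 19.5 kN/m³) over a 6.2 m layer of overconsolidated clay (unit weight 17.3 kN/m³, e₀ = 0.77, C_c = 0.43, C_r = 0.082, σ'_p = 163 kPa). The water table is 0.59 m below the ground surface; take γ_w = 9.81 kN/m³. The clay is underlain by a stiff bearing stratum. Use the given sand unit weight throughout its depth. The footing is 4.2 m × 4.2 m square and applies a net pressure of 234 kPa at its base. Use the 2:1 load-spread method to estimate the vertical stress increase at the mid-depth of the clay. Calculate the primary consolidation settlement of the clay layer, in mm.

Mid-depth of clay below the ground surface: z = 2.6 + 6.2/2 = 5.7 m.
Total vertical stress at mid-clay: σ_v = 19.5×2.6 + 17.3×3.1 = 104.33 kPa.
Pore pressure: u = 9.81×(5.7 − 0.59) = 50.129 kPa.
Initial effective stress: σ'_0 = σ_v − u = 104.33 − 50.129 = 54.201 kPa.
Stress increase at mid-clay by the 2:1 spreading method:
Δσ = qBL/((B+z)(L+z)) = 234×4.2×4.2/((4.2+5.7)(4.2+5.7)) = 42.116 kPa
Final effective stress: σ'_f = 54.201 + 42.116 = 96.317 kPa.
σ'_f = 96.317 ≤ σ'_p = 163 kPa, so the clay remains overconsolidated and only the recompression index applies:
S_c = C_r·H/(1+e₀)·log₁₀(σ'_f/σ'_0) = 0.082×6.2/1.77×log₁₀(96.317/54.201)
    = 0.28723 × 0.2497 = 0.07172 m

S_c ≈ 71.7 mm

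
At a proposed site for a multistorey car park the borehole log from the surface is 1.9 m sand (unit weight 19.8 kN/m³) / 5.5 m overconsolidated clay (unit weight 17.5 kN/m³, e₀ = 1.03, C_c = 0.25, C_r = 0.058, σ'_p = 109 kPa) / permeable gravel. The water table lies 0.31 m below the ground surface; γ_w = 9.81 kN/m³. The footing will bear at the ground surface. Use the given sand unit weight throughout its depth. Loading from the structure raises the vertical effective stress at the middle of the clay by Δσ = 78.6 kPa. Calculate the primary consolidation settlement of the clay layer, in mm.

S_c ≈ 95.8 mm

Mid-depth of clay below the ground surface: z = 1.9 + 5.5/2 = 4.65 m.
Total vertical stress at mid-clay: σ_v = 19.8×1.9 + 17.5×2.75 = 85.745 kPa.
Pore pressure: u = 9.81×(4.65 − 0.31) = 42.575 kPa.
Initial effective stress: σ'_0 = σ_v − u = 85.745 − 42.575 = 43.17 kPa.
Final effective stress: σ'_f = 43.17 + 78.6 = 121.77 kPa.
σ'_f = 121.77 > σ'_p = 109 kPa, so the stress path crosses the preconsolidation pressure — recompression up to σ'_p, then virgin compression beyond:
S_c = H/(1+e₀)·[C_r·log₁₀(σ'_p/σ'_0) + C_c·log₁₀(σ'_f/σ'_p)]
    = 5.5/2.03 × [0.058×log₁₀(109/43.17) + 0.25×log₁₀(121.77/109)]
    = 2.7094 × [0.02333 + 0.012028] = 0.0958 m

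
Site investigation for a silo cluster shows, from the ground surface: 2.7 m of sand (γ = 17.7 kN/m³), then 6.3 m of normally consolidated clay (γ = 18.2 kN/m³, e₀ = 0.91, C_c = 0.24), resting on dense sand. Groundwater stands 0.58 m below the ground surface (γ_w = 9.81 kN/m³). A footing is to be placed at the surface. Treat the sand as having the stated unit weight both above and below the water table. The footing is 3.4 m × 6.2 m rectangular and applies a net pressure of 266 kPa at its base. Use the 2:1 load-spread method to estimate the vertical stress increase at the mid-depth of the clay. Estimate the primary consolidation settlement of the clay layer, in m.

Mid-depth of clay below the ground surface: z = 2.7 + 6.3/2 = 5.85 m.
Total vertical stress at mid-clay: σ_v = 17.7×2.7 + 18.2×3.15 = 105.12 kPa.
Pore pressure: u = 9.81×(5.85 − 0.58) = 51.699 kPa.
Initial effective stress: σ'_0 = σ_v − u = 105.12 − 51.699 = 53.421 kPa.
Stress increase at mid-clay by the 2:1 spreading method:
Δσ = qBL/((B+z)(L+z)) = 266×3.4×6.2/((3.4+5.85)(6.2+5.85)) = 50.306 kPa
Final effective stress: σ'_f = σ'_0 + Δσ = 53.421 + 50.306 = 103.73 kPa.
Normally consolidated clay, so the full stress increment lies on the virgin compression line:
S_c = C_c·H/(1+e₀)·log₁₀(σ'_f/σ'_0) = 0.24×6.3/(1+0.91)×log₁₀(103.73/53.421)
    = 0.79162 × 0.28819 = 0.2281 m

S_c ≈ 0.228 m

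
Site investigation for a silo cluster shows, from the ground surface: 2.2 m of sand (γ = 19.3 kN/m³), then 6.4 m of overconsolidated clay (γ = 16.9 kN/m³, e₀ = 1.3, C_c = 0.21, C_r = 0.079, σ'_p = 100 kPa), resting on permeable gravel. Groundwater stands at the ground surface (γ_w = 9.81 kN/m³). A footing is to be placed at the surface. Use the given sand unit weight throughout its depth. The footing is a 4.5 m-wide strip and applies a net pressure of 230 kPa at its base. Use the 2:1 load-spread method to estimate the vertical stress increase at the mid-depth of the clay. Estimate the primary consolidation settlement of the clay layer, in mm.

S_c ≈ 179 mm

Mid-depth of clay below the ground surface: z = 2.2 + 6.4/2 = 5.4 m.
Total vertical stress at mid-clay: σ_v = 19.3×2.2 + 16.9×3.2 = 96.54 kPa.
Pore pressure: u = 9.81×(5.4 − 0) = 52.974 kPa.
Initial effective stress: σ'_0 = σ_v − u = 96.54 − 52.974 = 43.566 kPa.
Stress increase at mid-clay by the 2:1 spreading method:
Δσ = qB/(B+z) = 230×4.5/(4.5+5.4) = 104.55 kPa
Final effective stress: σ'_f = 43.566 + 104.55 = 148.12 kPa.
σ'_f = 148.12 > σ'_p = 100 kPa, so the stress path crosses the preconsolidation pressure — recompression up to σ'_p, then virgin compression beyond:
S_c = H/(1+e₀)·[C_r·log₁₀(σ'_p/σ'_0) + C_c·log₁₀(σ'_f/σ'_p)]
    = 6.4/2.3 × [0.079×log₁₀(100/43.566) + 0.21×log₁₀(148.12/100)]
    = 2.7826 × [0.028507 + 0.035829] = 0.179 m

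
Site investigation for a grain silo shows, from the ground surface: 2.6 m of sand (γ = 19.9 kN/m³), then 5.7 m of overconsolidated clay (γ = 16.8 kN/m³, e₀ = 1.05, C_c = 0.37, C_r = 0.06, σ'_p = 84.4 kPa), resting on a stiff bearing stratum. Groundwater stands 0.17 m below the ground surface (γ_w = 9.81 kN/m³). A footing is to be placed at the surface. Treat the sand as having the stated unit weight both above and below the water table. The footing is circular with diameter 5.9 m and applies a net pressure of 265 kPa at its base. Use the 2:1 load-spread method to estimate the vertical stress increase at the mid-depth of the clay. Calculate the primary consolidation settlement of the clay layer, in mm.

Mid-depth of clay below the ground surface: z = 2.6 + 5.7/2 = 5.45 m.
Total vertical stress at mid-clay: σ_v = 19.9×2.6 + 16.8×2.85 = 99.62 kPa.
Pore pressure: u = 9.81×(5.45 − 0.17) = 51.797 kPa.
Initial effective stress: σ'_0 = σ_v − u = 99.62 − 51.797 = 47.823 kPa.
Stress increase at mid-clay by the 2:1 spreading method:
Δσ ≈ qD²/(D+z)² = 265×5.9²/(5.9+5.45)² = 71.607 kPa
Final effective stress: σ'_f = 47.823 + 71.607 = 119.43 kPa.
σ'_f = 119.43 > σ'_p = 84.4 kPa, so the stress path crosses the preconsolidation pressure — recompression up to σ'_p, then virgin compression beyond:
S_c = H/(1+e₀)·[C_r·log₁₀(σ'_p/σ'_0) + C_c·log₁₀(σ'_f/σ'_p)]
    = 5.7/2.05 × [0.06×log₁₀(84.4/47.823) + 0.37×log₁₀(119.43/84.4)]
    = 2.7805 × [0.014802 + 0.055785] = 0.1963 m

S_c ≈ 196 mm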